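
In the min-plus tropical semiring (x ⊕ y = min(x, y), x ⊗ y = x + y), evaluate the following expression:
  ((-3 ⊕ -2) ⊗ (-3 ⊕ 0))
((-3 ⊕ -2) ⊗ (-3 ⊕ 0)) = -6

Expand innermost to outermost. Recall ⊕ takes the minimum of its arguments and ⊗ takes their sum. Working out the expression ((-3 ⊕ -2) ⊗ (-3 ⊕ 0)) gives -6.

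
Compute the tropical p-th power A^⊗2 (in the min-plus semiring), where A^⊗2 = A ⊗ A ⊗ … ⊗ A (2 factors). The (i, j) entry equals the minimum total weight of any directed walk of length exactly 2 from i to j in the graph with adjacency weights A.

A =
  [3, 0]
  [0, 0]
A^⊗2 =
  [0, 0]
  [0, 0]

Each entry (A^⊗2)_ij equals the minimum over all length-2 walks i = v_0 → v_1 → … → v_2 = j of Σ_t A[v_t][v_{t+1}]. For example, for (i, j) = (0, 1) we minimise over 2 possible intermediate vertex sequences; the minimum is 0, attained along the walk 0 → 1 → 1.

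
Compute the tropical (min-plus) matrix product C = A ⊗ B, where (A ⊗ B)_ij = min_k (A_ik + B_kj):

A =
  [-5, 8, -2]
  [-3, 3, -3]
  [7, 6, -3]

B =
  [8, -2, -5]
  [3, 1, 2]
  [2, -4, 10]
A ⊗ B =
  [0, -7, -10]
  [-1, -7, -8]
  [-1, -7, 2]

Apply the min-plus product entry-by-entry:
  C[0][0] = min over k of (A[0][0] + B[0][0] = -5 + 8 = 3, A[0][1] + B[1][0] = 8 + 3 = 11, A[0][2] + B[2][0] = -2 + 2 = 0) = 0 (attained at k = 2)
  C[0][1] = min over k of (A[0][0] + B[0][1] = -5 + -2 = -7, A[0][1] + B[1][1] = 8 + 1 = 9, A[0][2] + B[2][1] = -2 + -4 = -6) = -7 (attained at k = 0)
  C[0][2] = min over k of (A[0][0] + B[0][2] = -5 + -5 = -10, A[0][1] + B[1][2] = 8 + 2 = 10, A[0][2] + B[2][2] = -2 + 10 = 8) = -10 (attained at k = 0)
  C[1][0] = min over k of (A[1][0] + B[0][0] = -3 + 8 = 5, A[1][1] + B[1][0] = 3 + 3 = 6, A[1][2] + B[2][0] = -3 + 2 = -1) = -1 (attained at k = 2)
  C[1][1] = min over k of (A[1][0] + B[0][1] = -3 + -2 = -5, A[1][1] + B[1][1] = 3 + 1 = 4, A[1][2] + B[2][1] = -3 + -4 = -7) = -7 (attained at k = 2)
  C[1][2] = min over k of (A[1][0] + B[0][2] = -3 + -5 = -8, A[1][1] + B[1][2] = 3 + 2 = 5, A[1][2] + B[2][2] = -3 + 10 = 7) = -8 (attained at k = 0)
  C[2][0] = min over k of (A[2][0] + B[0][0] = 7 + 8 = 15, A[2][1] + B[1][0] = 6 + 3 = 9, A[2][2] + B[2][0] = -3 + 2 = -1) = -1 (attained at k = 2)
  C[2][1] = min over k of (A[2][0] + B[0][1] = 7 + -2 = 5, A[2][1] + B[1][1] = 6 + 1 = 7, A[2][2] + B[2][1] = -3 + -4 = -7) = -7 (attained at k = 2)
  C[2][2] = min over k of (A[2][0] + B[0][2] = 7 + -5 = 2, A[2][1] + B[1][2] = 6 + 2 = 8, A[2][2] + B[2][2] = -3 + 10 = 7) = 2 (attained at k = 0)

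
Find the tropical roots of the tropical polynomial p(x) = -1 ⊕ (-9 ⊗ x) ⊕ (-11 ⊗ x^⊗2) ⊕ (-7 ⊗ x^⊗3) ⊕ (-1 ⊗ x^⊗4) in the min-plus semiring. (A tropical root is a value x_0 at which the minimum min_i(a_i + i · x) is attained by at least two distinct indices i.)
Roots: {-6, -4, 2, 8}

Each tropical root is a break point of the lower envelope of the lines y = a_i + i · x (there are 5 lines, with slopes 0, 1, ..., 4). Only the lines that attain the minimum somewhere contribute to roots; other lines are dominated. Here the surviving (envelope) indices are i = 4, i = 3, i = 2, i = 1, i = 0.
Intersections between consecutive envelope lines give the roots: for adjacent envelope indices i < j the intersection is x = (a_i − a_j) / (j − i). Reading off the sorted break points: {-6, -4, 2, 8}.
Verification: at each break x_0, at least two indices attain the minimum of min_i(a_i + i · x_0).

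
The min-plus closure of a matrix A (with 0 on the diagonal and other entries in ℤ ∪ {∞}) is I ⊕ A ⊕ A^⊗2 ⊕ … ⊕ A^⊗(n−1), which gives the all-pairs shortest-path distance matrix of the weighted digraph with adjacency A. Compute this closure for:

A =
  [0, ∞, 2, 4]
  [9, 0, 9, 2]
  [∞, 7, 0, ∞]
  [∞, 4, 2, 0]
Closure =
  [0, 8, 2, 4]
  [9, 0, 4, 2]
  [16, 7, 0, 9]
  [13, 4, 2, 0]

This is the Floyd-Warshall all-pairs shortest-path computation. For each intermediate vertex k = 0, 1, …, 3, update dist[i][j] ← min(dist[i][j], dist[i][k] + dist[k][j]). The final matrix gives, for each (i, j), the minimum total weight of any directed path from i to j (possibly empty when i = j).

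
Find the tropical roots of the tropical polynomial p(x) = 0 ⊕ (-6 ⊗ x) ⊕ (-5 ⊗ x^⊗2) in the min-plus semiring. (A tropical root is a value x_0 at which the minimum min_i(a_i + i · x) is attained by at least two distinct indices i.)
Roots: {-1, 6}

Each tropical root is a break point of the lower envelope of the lines y = a_i + i · x (there are 3 lines, with slopes 0, 1, ..., 2). Only the lines that attain the minimum somewhere contribute to roots; other lines are dominated. Here the surviving (envelope) indices are i = 2, i = 1, i = 0.
Intersections between consecutive envelope lines give the roots: for adjacent envelope indices i < j the intersection is x = (a_i − a_j) / (j − i). Reading off the sorted break points: {-1, 6}.
Verification: at each break x_0, at least two indices attain the minimum of min_i(a_i + i · x_0).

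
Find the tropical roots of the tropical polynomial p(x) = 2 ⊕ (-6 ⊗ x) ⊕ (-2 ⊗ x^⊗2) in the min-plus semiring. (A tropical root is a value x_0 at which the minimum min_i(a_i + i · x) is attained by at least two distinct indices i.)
Roots: {-4, 8}

Each tropical root is a break point of the lower envelope of the lines y = a_i + i · x (there are 3 lines, with slopes 0, 1, ..., 2). Only the lines that attain the minimum somewhere contribute to roots; other lines are dominated. Here the surviving (envelope) indices are i = 2, i = 1, i = 0.
Intersections between consecutive envelope lines give the roots: for adjacent envelope indices i < j the intersection is x = (a_i − a_j) / (j − i). Reading off the sorted break points: {-4, 8}.
Verification: at each break x_0, at least two indices attain the minimum of min_i(a_i + i · x_0).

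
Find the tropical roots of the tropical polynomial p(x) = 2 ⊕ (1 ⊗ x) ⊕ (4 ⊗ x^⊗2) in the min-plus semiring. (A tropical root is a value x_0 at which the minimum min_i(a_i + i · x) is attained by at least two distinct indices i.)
Roots: {-3, 1}

Each tropical root is a break point of the lower envelope of the lines y = a_i + i · x (there are 3 lines, with slopes 0, 1, ..., 2). Only the lines that attain the minimum somewhere contribute to roots; other lines are dominated. Here the surviving (envelope) indices are i = 2, i = 1, i = 0.
Intersections between consecutive envelope lines give the roots: for adjacent envelope indices i < j the intersection is x = (a_i − a_j) / (j − i). Reading off the sorted break points: {-3, 1}.
Verification: at each break x_0, at least two indices attain the minimum of min_i(a_i + i · x_0).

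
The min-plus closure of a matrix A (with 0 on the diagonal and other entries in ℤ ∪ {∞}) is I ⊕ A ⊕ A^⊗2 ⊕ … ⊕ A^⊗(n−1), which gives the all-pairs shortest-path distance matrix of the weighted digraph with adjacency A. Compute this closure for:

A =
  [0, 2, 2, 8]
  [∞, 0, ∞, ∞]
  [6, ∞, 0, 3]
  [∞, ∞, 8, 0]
Closure =
  [0, 2, 2, 5]
  [∞, 0, ∞, ∞]
  [6, 8, 0, 3]
  [14, 16, 8, 0]

This is the Floyd-Warshall all-pairs shortest-path computation. For each intermediate vertex k = 0, 1, …, 3, update dist[i][j] ← min(dist[i][j], dist[i][k] + dist[k][j]). The final matrix gives, for each (i, j), the minimum total weight of any directed path from i to j (possibly empty when i = j).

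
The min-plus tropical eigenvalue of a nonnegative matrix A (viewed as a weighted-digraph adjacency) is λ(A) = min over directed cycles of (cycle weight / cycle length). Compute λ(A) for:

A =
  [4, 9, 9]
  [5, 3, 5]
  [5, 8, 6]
λ(A) = 3

Enumerate directed cycles and compute their means (weight / length). Sample:
  cycle 0 → 0: weight = 4, length = 1, mean = 4/1 ≈ 4.000
  cycle 1 → 1: weight = 3, length = 1, mean = 3/1 ≈ 3.000
  cycle 2 → 2: weight = 6, length = 1, mean = 6/1 ≈ 6.000
  cycle 0 → 1 → 0: weight = 14, length = 2, mean = 14/2 ≈ 7.000
  cycle 0 → 2 → 0: weight = 14, length = 2, mean = 14/2 ≈ 7.000
  cycle 1 → 0 → 1: weight = 14, length = 2, mean = 14/2 ≈ 7.000
Minimum mean = 3.000, attained e.g. along the cycle 1 → 1 with weight 3 and length 1. So λ(A) = 3/1 = 3.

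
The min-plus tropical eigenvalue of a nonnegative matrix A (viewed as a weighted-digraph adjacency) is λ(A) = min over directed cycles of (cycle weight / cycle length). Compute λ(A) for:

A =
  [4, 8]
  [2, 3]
λ(A) = 3

Enumerate directed cycles and compute their means (weight / length). Sample:
  cycle 0 → 0: weight = 4, length = 1, mean = 4/1 ≈ 4.000
  cycle 1 → 1: weight = 3, length = 1, mean = 3/1 ≈ 3.000
  cycle 0 → 1 → 0: weight = 10, length = 2, mean = 10/2 ≈ 5.000
  cycle 1 → 0 → 1: weight = 10, length = 2, mean = 10/2 ≈ 5.000
Minimum mean = 3.000, attained e.g. along the cycle 1 → 1 with weight 3 and length 1. So λ(A) = 3/1 = 3.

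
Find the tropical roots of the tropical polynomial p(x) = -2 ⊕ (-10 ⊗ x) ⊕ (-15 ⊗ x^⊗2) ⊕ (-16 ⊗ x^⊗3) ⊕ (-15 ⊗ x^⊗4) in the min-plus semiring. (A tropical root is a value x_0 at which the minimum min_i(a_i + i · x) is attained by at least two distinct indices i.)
Roots: {-1, 1, 5, 8}

Each tropical root is a break point of the lower envelope of the lines y = a_i + i · x (there are 5 lines, with slopes 0, 1, ..., 4). Only the lines that attain the minimum somewhere contribute to roots; other lines are dominated. Here the surviving (envelope) indices are i = 4, i = 3, i = 2, i = 1, i = 0.
Intersections between consecutive envelope lines give the roots: for adjacent envelope indices i < j the intersection is x = (a_i − a_j) / (j − i). Reading off the sorted break points: {-1, 1, 5, 8}.
Verification: at each break x_0, at least two indices attain the minimum of min_i(a_i + i · x_0).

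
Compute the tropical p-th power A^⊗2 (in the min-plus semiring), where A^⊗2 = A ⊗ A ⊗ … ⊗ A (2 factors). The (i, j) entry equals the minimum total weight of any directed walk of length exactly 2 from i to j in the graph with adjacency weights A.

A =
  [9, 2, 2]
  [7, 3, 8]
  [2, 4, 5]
A^⊗2 =
  [4, 5, 7]
  [10, 6, 9]
  [7, 4, 4]

Each entry (A^⊗2)_ij equals the minimum over all length-2 walks i = v_0 → v_1 → … → v_2 = j of Σ_t A[v_t][v_{t+1}]. For example, for (i, j) = (0, 2) we minimise over 3 possible intermediate vertex sequences; the minimum is 7, attained along the walk 0 → 2 → 2.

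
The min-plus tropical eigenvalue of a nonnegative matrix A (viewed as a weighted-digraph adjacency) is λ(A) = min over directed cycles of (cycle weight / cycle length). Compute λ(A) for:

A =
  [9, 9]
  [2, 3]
λ(A) = 3

Enumerate directed cycles and compute their means (weight / length). Sample:
  cycle 0 → 0: weight = 9, length = 1, mean = 9/1 ≈ 9.000
  cycle 1 → 1: weight = 3, length = 1, mean = 3/1 ≈ 3.000
  cycle 0 → 1 → 0: weight = 11, length = 2, mean = 11/2 ≈ 5.500
  cycle 1 → 0 → 1: weight = 11, length = 2, mean = 11/2 ≈ 5.500
Minimum mean = 3.000, attained e.g. along the cycle 1 → 1 with weight 3 and length 1. So λ(A) = 3/1 = 3.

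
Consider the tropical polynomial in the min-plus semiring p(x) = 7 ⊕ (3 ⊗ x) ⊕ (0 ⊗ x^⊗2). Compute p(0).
p(0) = 0

A tropical monomial a ⊗ x^⊗i evaluates to a + i · x. Evaluating each term at x = 0:
  Term 0 contributes 7 + 0 · 0 = 7
  Term 1 contributes 3 + 1 · 0 = 3
  Term 2 contributes 0 + 2 · 0 = 0
p(0) = ⊕ of these = min[7, 3, 0] = 0.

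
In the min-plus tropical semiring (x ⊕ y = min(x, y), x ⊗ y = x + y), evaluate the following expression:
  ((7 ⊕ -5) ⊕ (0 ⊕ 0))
((7 ⊕ -5) ⊕ (0 ⊕ 0)) = -5

Expand innermost to outermost. Recall ⊕ takes the minimum of its arguments and ⊗ takes their sum. Working out the expression ((7 ⊕ -5) ⊕ (0 ⊕ 0)) gives -5.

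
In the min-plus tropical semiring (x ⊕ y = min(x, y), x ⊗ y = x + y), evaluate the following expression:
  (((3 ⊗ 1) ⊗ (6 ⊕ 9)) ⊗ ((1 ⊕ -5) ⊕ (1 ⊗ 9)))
(((3 ⊗ 1) ⊗ (6 ⊕ 9)) ⊗ ((1 ⊕ -5) ⊕ (1 ⊗ 9))) = 5

Expand innermost to outermost. Recall ⊕ takes the minimum of its arguments and ⊗ takes their sum. Working out the expression (((3 ⊗ 1) ⊗ (6 ⊕ 9)) ⊗ ((1 ⊕ -5) ⊕ (1 ⊗ 9))) gives 5.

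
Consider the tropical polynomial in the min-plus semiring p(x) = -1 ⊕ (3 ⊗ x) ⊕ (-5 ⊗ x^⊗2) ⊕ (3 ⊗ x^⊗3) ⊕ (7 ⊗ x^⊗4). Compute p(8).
p(8) = -1

A tropical monomial a ⊗ x^⊗i evaluates to a + i · x. Evaluating each term at x = 8:
  Term 0 contributes -1 + 0 · 8 = -1
  Term 1 contributes 3 + 1 · 8 = 11
  Term 2 contributes -5 + 2 · 8 = 11
  Term 3 contributes 3 + 3 · 8 = 27
  Term 4 contributes 7 + 4 · 8 = 39
p(8) = ⊕ of these = min[-1, 11, 11, 27, 39] = -1.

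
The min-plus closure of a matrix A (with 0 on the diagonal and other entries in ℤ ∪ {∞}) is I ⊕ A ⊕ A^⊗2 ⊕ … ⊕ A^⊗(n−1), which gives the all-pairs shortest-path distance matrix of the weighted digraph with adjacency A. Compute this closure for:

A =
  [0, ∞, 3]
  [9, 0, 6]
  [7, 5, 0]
Closure =
  [0, 8, 3]
  [9, 0, 6]
  [7, 5, 0]

This is the Floyd-Warshall all-pairs shortest-path computation. For each intermediate vertex k = 0, 1, …, 2, update dist[i][j] ← min(dist[i][j], dist[i][k] + dist[k][j]). The final matrix gives, for each (i, j), the minimum total weight of any directed path from i to j (possibly empty when i = j).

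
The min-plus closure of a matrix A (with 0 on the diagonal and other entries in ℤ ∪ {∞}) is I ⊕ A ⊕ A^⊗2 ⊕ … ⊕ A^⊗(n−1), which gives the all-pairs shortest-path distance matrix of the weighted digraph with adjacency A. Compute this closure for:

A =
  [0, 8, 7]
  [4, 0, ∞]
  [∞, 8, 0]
Closure =
  [0, 8, 7]
  [4, 0, 11]
  [12, 8, 0]

This is the Floyd-Warshall all-pairs shortest-path computation. For each intermediate vertex k = 0, 1, …, 2, update dist[i][j] ← min(dist[i][j], dist[i][k] + dist[k][j]). The final matrix gives, for each (i, j), the minimum total weight of any directed path from i to j (possibly empty when i = j).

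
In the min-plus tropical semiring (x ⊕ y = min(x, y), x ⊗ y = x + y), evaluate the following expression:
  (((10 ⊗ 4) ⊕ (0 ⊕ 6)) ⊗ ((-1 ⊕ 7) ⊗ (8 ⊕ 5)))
(((10 ⊗ 4) ⊕ (0 ⊕ 6)) ⊗ ((-1 ⊕ 7) ⊗ (8 ⊕ 5))) = 4

Expand innermost to outermost. Recall ⊕ takes the minimum of its arguments and ⊗ takes their sum. Working out the expression (((10 ⊗ 4) ⊕ (0 ⊕ 6)) ⊗ ((-1 ⊕ 7) ⊗ (8 ⊕ 5))) gives 4.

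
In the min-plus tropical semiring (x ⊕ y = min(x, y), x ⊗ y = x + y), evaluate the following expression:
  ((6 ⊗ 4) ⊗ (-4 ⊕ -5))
((6 ⊗ 4) ⊗ (-4 ⊕ -5)) = 5

Expand innermost to outermost. Recall ⊕ takes the minimum of its arguments and ⊗ takes their sum. Working out the expression ((6 ⊗ 4) ⊗ (-4 ⊕ -5)) gives 5.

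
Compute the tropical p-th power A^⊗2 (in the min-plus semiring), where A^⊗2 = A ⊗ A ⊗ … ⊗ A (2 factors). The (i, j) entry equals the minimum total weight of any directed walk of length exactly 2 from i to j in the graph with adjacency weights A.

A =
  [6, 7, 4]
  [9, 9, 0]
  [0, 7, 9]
A^⊗2 =
  [4, 11, 7]
  [0, 7, 9]
  [6, 7, 4]

Each entry (A^⊗2)_ij equals the minimum over all length-2 walks i = v_0 → v_1 → … → v_2 = j of Σ_t A[v_t][v_{t+1}]. For example, for (i, j) = (0, 2) we minimise over 3 possible intermediate vertex sequences; the minimum is 7, attained along the walk 0 → 1 → 2.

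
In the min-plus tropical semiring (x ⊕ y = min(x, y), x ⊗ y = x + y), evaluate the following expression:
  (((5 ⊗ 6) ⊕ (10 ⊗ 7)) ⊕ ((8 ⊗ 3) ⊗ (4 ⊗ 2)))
(((5 ⊗ 6) ⊕ (10 ⊗ 7)) ⊕ ((8 ⊗ 3) ⊗ (4 ⊗ 2))) = 11

Expand innermost to outermost. Recall ⊕ takes the minimum of its arguments and ⊗ takes their sum. Working out the expression (((5 ⊗ 6) ⊕ (10 ⊗ 7)) ⊕ ((8 ⊗ 3) ⊗ (4 ⊗ 2))) gives 11.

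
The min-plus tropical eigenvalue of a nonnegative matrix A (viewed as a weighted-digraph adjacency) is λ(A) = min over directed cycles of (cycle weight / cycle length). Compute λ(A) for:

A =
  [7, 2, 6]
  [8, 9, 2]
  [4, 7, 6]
λ(A) = 8/3

Enumerate directed cycles and compute their means (weight / length). Sample:
  cycle 0 → 0: weight = 7, length = 1, mean = 7/1 ≈ 7.000
  cycle 1 → 1: weight = 9, length = 1, mean = 9/1 ≈ 9.000
  cycle 2 → 2: weight = 6, length = 1, mean = 6/1 ≈ 6.000
  cycle 0 → 1 → 0: weight = 10, length = 2, mean = 10/2 ≈ 5.000
  cycle 0 → 2 → 0: weight = 10, length = 2, mean = 10/2 ≈ 5.000
  cycle 1 → 0 → 1: weight = 10, length = 2, mean = 10/2 ≈ 5.000
Minimum mean = 2.667, attained e.g. along the cycle 0 → 1 → 2 → 0 with weight 8 and length 3. So λ(A) = 8/3 = 8/3.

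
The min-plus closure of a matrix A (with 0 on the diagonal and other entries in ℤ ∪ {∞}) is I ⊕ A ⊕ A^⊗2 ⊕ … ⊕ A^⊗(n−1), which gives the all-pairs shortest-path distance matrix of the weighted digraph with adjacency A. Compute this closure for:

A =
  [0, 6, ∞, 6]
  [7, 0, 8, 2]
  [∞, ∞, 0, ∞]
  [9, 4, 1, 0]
Closure =
  [0, 6, 7, 6]
  [7, 0, 3, 2]
  [∞, ∞, 0, ∞]
  [9, 4, 1, 0]

This is the Floyd-Warshall all-pairs shortest-path computation. For each intermediate vertex k = 0, 1, …, 3, update dist[i][j] ← min(dist[i][j], dist[i][k] + dist[k][j]). The final matrix gives, for each (i, j), the minimum total weight of any directed path from i to j (possibly empty when i = j).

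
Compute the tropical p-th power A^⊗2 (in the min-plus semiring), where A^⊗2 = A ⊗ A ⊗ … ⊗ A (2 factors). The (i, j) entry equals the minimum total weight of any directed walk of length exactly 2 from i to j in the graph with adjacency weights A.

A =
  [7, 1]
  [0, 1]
A^⊗2 =
  [1, 2]
  [1, 1]

Each entry (A^⊗2)_ij equals the minimum over all length-2 walks i = v_0 → v_1 → … → v_2 = j of Σ_t A[v_t][v_{t+1}]. For example, for (i, j) = (0, 1) we minimise over 2 possible intermediate vertex sequences; the minimum is 2, attained along the walk 0 → 1 → 1.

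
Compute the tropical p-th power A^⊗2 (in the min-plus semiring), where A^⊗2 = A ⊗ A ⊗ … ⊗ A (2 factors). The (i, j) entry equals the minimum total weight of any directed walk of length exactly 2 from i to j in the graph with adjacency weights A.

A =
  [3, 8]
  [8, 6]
A^⊗2 =
  [6, 11]
  [11, 12]

Each entry (A^⊗2)_ij equals the minimum over all length-2 walks i = v_0 → v_1 → … → v_2 = j of Σ_t A[v_t][v_{t+1}]. For example, for (i, j) = (0, 1) we minimise over 2 possible intermediate vertex sequences; the minimum is 11, attained along the walk 0 → 0 → 1.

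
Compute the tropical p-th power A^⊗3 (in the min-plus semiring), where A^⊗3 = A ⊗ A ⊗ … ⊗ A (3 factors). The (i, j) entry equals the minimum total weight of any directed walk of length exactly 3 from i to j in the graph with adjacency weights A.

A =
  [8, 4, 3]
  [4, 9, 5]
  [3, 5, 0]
A^⊗3 =
  [6, 8, 3]
  [8, 10, 5]
  [3, 5, 0]

Each entry (A^⊗3)_ij equals the minimum over all length-3 walks i = v_0 → v_1 → … → v_3 = j of Σ_t A[v_t][v_{t+1}]. For example, for (i, j) = (0, 2) we minimise over 9 possible intermediate vertex sequences; the minimum is 3, attained along the walk 0 → 2 → 2 → 2.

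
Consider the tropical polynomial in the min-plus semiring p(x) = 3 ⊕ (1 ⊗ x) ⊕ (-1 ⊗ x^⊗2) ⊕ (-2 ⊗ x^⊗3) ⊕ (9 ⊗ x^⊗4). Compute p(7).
p(7) = 3

A tropical monomial a ⊗ x^⊗i evaluates to a + i · x. Evaluating each term at x = 7:
  Term 0 contributes 3 + 0 · 7 = 3
  Term 1 contributes 1 + 1 · 7 = 8
  Term 2 contributes -1 + 2 · 7 = 13
  Term 3 contributes -2 + 3 · 7 = 19
  Term 4 contributes 9 + 4 · 7 = 37
p(7) = ⊕ of these = min[3, 8, 13, 19, 37] = 3.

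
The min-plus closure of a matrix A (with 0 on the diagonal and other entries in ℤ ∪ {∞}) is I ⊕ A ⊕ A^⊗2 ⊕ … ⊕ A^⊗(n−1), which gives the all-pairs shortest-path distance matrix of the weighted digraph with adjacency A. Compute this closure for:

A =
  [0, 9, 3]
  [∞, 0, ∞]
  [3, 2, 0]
Closure =
  [0, 5, 3]
  [∞, 0, ∞]
  [3, 2, 0]

This is the Floyd-Warshall all-pairs shortest-path computation. For each intermediate vertex k = 0, 1, …, 2, update dist[i][j] ← min(dist[i][j], dist[i][k] + dist[k][j]). The final matrix gives, for each (i, j), the minimum total weight of any directed path from i to j (possibly empty when i = j).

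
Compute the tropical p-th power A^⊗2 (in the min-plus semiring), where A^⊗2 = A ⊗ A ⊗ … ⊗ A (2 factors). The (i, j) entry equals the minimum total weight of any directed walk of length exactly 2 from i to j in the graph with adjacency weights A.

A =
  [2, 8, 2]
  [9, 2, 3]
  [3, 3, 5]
A^⊗2 =
  [4, 5, 4]
  [6, 4, 5]
  [5, 5, 5]

Each entry (A^⊗2)_ij equals the minimum over all length-2 walks i = v_0 → v_1 → … → v_2 = j of Σ_t A[v_t][v_{t+1}]. For example, for (i, j) = (0, 2) we minimise over 3 possible intermediate vertex sequences; the minimum is 4, attained along the walk 0 → 0 → 2.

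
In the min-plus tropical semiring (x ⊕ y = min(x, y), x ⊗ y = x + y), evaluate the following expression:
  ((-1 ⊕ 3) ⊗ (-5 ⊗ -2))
((-1 ⊕ 3) ⊗ (-5 ⊗ -2)) = -8

Expand innermost to outermost. Recall ⊕ takes the minimum of its arguments and ⊗ takes their sum. Working out the expression ((-1 ⊕ 3) ⊗ (-5 ⊗ -2)) gives -8.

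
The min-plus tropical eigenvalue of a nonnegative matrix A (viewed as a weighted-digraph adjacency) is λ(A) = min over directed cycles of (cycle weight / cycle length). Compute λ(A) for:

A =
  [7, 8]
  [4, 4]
λ(A) = 4

Enumerate directed cycles and compute their means (weight / length). Sample:
  cycle 0 → 0: weight = 7, length = 1, mean = 7/1 ≈ 7.000
  cycle 1 → 1: weight = 4, length = 1, mean = 4/1 ≈ 4.000
  cycle 0 → 1 → 0: weight = 12, length = 2, mean = 12/2 ≈ 6.000
  cycle 1 → 0 → 1: weight = 12, length = 2, mean = 12/2 ≈ 6.000
Minimum mean = 4.000, attained e.g. along the cycle 1 → 1 with weight 4 and length 1. So λ(A) = 4/1 = 4.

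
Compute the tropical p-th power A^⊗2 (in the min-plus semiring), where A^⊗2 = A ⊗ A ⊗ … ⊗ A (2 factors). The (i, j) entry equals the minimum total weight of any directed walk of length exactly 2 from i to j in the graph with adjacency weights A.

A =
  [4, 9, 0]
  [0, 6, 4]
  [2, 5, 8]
A^⊗2 =
  [2, 5, 4]
  [4, 9, 0]
  [5, 11, 2]

Each entry (A^⊗2)_ij equals the minimum over all length-2 walks i = v_0 → v_1 → … → v_2 = j of Σ_t A[v_t][v_{t+1}]. For example, for (i, j) = (0, 2) we minimise over 3 possible intermediate vertex sequences; the minimum is 4, attained along the walk 0 → 0 → 2.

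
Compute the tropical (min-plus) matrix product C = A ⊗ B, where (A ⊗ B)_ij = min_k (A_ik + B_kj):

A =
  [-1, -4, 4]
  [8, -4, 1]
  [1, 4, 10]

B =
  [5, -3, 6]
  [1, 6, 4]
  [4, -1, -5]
A ⊗ B =
  [-3, -4, -1]
  [-3, 0, -4]
  [5, -2, 5]

Apply the min-plus product entry-by-entry:
  C[0][0] = min over k of (A[0][0] + B[0][0] = -1 + 5 = 4, A[0][1] + B[1][0] = -4 + 1 = -3, A[0][2] + B[2][0] = 4 + 4 = 8) = -3 (attained at k = 1)
  C[0][1] = min over k of (A[0][0] + B[0][1] = -1 + -3 = -4, A[0][1] + B[1][1] = -4 + 6 = 2, A[0][2] + B[2][1] = 4 + -1 = 3) = -4 (attained at k = 0)
  C[0][2] = min over k of (A[0][0] + B[0][2] = -1 + 6 = 5, A[0][1] + B[1][2] = -4 + 4 = 0, A[0][2] + B[2][2] = 4 + -5 = -1) = -1 (attained at k = 2)
  C[1][0] = min over k of (A[1][0] + B[0][0] = 8 + 5 = 13, A[1][1] + B[1][0] = -4 + 1 = -3, A[1][2] + B[2][0] = 1 + 4 = 5) = -3 (attained at k = 1)
  C[1][1] = min over k of (A[1][0] + B[0][1] = 8 + -3 = 5, A[1][1] + B[1][1] = -4 + 6 = 2, A[1][2] + B[2][1] = 1 + -1 = 0) = 0 (attained at k = 2)
  C[1][2] = min over k of (A[1][0] + B[0][2] = 8 + 6 = 14, A[1][1] + B[1][2] = -4 + 4 = 0, A[1][2] + B[2][2] = 1 + -5 = -4) = -4 (attained at k = 2)
  C[2][0] = min over k of (A[2][0] + B[0][0] = 1 + 5 = 6, A[2][1] + B[1][0] = 4 + 1 = 5, A[2][2] + B[2][0] = 10 + 4 = 14) = 5 (attained at k = 1)
  C[2][1] = min over k of (A[2][0] + B[0][1] = 1 + -3 = -2, A[2][1] + B[1][1] = 4 + 6 = 10, A[2][2] + B[2][1] = 10 + -1 = 9) = -2 (attained at k = 0)
  C[2][2] = min over k of (A[2][0] + B[0][2] = 1 + 6 = 7, A[2][1] + B[1][2] = 4 + 4 = 8, A[2][2] + B[2][2] = 10 + -5 = 5) = 5 (attained at k = 2)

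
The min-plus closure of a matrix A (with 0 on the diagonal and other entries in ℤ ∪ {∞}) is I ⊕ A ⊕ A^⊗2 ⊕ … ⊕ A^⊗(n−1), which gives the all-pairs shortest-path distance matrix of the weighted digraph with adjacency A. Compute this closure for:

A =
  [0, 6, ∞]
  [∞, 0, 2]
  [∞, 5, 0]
Closure =
  [0, 6, 8]
  [∞, 0, 2]
  [∞, 5, 0]

This is the Floyd-Warshall all-pairs shortest-path computation. For each intermediate vertex k = 0, 1, …, 2, update dist[i][j] ← min(dist[i][j], dist[i][k] + dist[k][j]). The final matrix gives, for each (i, j), the minimum total weight of any directed path from i to j (possibly empty when i = j).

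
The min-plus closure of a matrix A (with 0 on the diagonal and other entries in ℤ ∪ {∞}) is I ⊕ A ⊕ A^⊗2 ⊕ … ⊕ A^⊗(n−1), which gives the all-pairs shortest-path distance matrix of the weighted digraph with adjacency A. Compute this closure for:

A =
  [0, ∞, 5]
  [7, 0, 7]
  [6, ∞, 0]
Closure =
  [0, ∞, 5]
  [7, 0, 7]
  [6, ∞, 0]

This is the Floyd-Warshall all-pairs shortest-path computation. For each intermediate vertex k = 0, 1, …, 2, update dist[i][j] ← min(dist[i][j], dist[i][k] + dist[k][j]). The final matrix gives, for each (i, j), the minimum total weight of any directed path from i to j (possibly empty when i = j).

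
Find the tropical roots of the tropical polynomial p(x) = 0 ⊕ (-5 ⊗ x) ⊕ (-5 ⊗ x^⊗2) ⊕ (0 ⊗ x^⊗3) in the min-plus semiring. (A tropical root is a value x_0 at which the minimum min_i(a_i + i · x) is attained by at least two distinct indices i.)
Roots: {-5, 0, 5}

Each tropical root is a break point of the lower envelope of the lines y = a_i + i · x (there are 4 lines, with slopes 0, 1, ..., 3). Only the lines that attain the minimum somewhere contribute to roots; other lines are dominated. Here the surviving (envelope) indices are i = 3, i = 2, i = 1, i = 0.
Intersections between consecutive envelope lines give the roots: for adjacent envelope indices i < j the intersection is x = (a_i − a_j) / (j − i). Reading off the sorted break points: {-5, 0, 5}.
Verification: at each break x_0, at least two indices attain the minimum of min_i(a_i + i · x_0).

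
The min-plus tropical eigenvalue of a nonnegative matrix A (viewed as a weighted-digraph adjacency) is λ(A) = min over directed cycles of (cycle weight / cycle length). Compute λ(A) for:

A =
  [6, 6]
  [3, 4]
λ(A) = 4

Enumerate directed cycles and compute their means (weight / length). Sample:
  cycle 0 → 0: weight = 6, length = 1, mean = 6/1 ≈ 6.000
  cycle 1 → 1: weight = 4, length = 1, mean = 4/1 ≈ 4.000
  cycle 0 → 1 → 0: weight = 9, length = 2, mean = 9/2 ≈ 4.500
  cycle 1 → 0 → 1: weight = 9, length = 2, mean = 9/2 ≈ 4.500
Minimum mean = 4.000, attained e.g. along the cycle 1 → 1 with weight 4 and length 1. So λ(A) = 4/1 = 4.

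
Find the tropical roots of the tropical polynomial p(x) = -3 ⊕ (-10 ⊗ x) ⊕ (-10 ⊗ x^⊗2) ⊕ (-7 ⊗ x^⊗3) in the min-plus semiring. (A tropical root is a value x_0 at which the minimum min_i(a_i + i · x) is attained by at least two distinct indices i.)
Roots: {-3, 0, 7}

Each tropical root is a break point of the lower envelope of the lines y = a_i + i · x (there are 4 lines, with slopes 0, 1, ..., 3). Only the lines that attain the minimum somewhere contribute to roots; other lines are dominated. Here the surviving (envelope) indices are i = 3, i = 2, i = 1, i = 0.
Intersections between consecutive envelope lines give the roots: for adjacent envelope indices i < j the intersection is x = (a_i − a_j) / (j − i). Reading off the sorted break points: {-3, 0, 7}.
Verification: at each break x_0, at least two indices attain the minimum of min_i(a_i + i · x_0).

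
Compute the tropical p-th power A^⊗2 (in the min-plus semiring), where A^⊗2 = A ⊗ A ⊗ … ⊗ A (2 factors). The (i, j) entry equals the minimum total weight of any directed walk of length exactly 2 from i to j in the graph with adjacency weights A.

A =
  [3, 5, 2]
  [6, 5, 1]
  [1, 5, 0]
A^⊗2 =
  [3, 7, 2]
  [2, 6, 1]
  [1, 5, 0]

Each entry (A^⊗2)_ij equals the minimum over all length-2 walks i = v_0 → v_1 → … → v_2 = j of Σ_t A[v_t][v_{t+1}]. For example, for (i, j) = (0, 2) we minimise over 3 possible intermediate vertex sequences; the minimum is 2, attained along the walk 0 → 2 → 2.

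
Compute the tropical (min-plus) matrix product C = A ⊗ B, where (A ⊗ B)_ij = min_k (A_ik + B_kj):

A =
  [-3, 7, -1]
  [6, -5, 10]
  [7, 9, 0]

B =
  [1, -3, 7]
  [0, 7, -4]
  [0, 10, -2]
A ⊗ B =
  [-2, -6, -3]
  [-5, 2, -9]
  [0, 4, -2]

Apply the min-plus product entry-by-entry:
  C[0][0] = min over k of (A[0][0] + B[0][0] = -3 + 1 = -2, A[0][1] + B[1][0] = 7 + 0 = 7, A[0][2] + B[2][0] = -1 + 0 = -1) = -2 (attained at k = 0)
  C[0][1] = min over k of (A[0][0] + B[0][1] = -3 + -3 = -6, A[0][1] + B[1][1] = 7 + 7 = 14, A[0][2] + B[2][1] = -1 + 10 = 9) = -6 (attained at k = 0)
  C[0][2] = min over k of (A[0][0] + B[0][2] = -3 + 7 = 4, A[0][1] + B[1][2] = 7 + -4 = 3, A[0][2] + B[2][2] = -1 + -2 = -3) = -3 (attained at k = 2)
  C[1][0] = min over k of (A[1][0] + B[0][0] = 6 + 1 = 7, A[1][1] + B[1][0] = -5 + 0 = -5, A[1][2] + B[2][0] = 10 + 0 = 10) = -5 (attained at k = 1)
  C[1][1] = min over k of (A[1][0] + B[0][1] = 6 + -3 = 3, A[1][1] + B[1][1] = -5 + 7 = 2, A[1][2] + B[2][1] = 10 + 10 = 20) = 2 (attained at k = 1)
  C[1][2] = min over k of (A[1][0] + B[0][2] = 6 + 7 = 13, A[1][1] + B[1][2] = -5 + -4 = -9, A[1][2] + B[2][2] = 10 + -2 = 8) = -9 (attained at k = 1)
  C[2][0] = min over k of (A[2][0] + B[0][0] = 7 + 1 = 8, A[2][1] + B[1][0] = 9 + 0 = 9, A[2][2] + B[2][0] = 0 + 0 = 0) = 0 (attained at k = 2)
  C[2][1] = min over k of (A[2][0] + B[0][1] = 7 + -3 = 4, A[2][1] + B[1][1] = 9 + 7 = 16, A[2][2] + B[2][1] = 0 + 10 = 10) = 4 (attained at k = 0)
  C[2][2] = min over k of (A[2][0] + B[0][2] = 7 + 7 = 14, A[2][1] + B[1][2] = 9 + -4 = 5, A[2][2] + B[2][2] = 0 + -2 = -2) = -2 (attained at k = 2)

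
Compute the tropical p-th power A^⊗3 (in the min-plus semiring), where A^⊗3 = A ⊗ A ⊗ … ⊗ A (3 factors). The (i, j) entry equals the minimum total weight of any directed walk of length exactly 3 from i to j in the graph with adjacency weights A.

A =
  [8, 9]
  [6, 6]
A^⊗3 =
  [21, 21]
  [18, 18]

Each entry (A^⊗3)_ij equals the minimum over all length-3 walks i = v_0 → v_1 → … → v_3 = j of Σ_t A[v_t][v_{t+1}]. For example, for (i, j) = (0, 1) we minimise over 4 possible intermediate vertex sequences; the minimum is 21, attained along the walk 0 → 1 → 1 → 1.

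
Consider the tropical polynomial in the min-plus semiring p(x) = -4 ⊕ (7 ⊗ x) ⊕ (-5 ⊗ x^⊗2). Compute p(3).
p(3) = -4

A tropical monomial a ⊗ x^⊗i evaluates to a + i · x. Evaluating each term at x = 3:
  Term 0 contributes -4 + 0 · 3 = -4
  Term 1 contributes 7 + 1 · 3 = 10
  Term 2 contributes -5 + 2 · 3 = 1
p(3) = ⊕ of these = min[-4, 10, 1] = -4.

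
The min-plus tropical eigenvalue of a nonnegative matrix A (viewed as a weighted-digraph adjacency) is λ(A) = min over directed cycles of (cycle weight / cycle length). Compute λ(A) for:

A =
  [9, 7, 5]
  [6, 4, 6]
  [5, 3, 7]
λ(A) = 4

Enumerate directed cycles and compute their means (weight / length). Sample:
  cycle 0 → 0: weight = 9, length = 1, mean = 9/1 ≈ 9.000
  cycle 1 → 1: weight = 4, length = 1, mean = 4/1 ≈ 4.000
  cycle 2 → 2: weight = 7, length = 1, mean = 7/1 ≈ 7.000
  cycle 0 → 1 → 0: weight = 13, length = 2, mean = 13/2 ≈ 6.500
  cycle 0 → 2 → 0: weight = 10, length = 2, mean = 10/2 ≈ 5.000
  cycle 1 → 0 → 1: weight = 13, length = 2, mean = 13/2 ≈ 6.500
Minimum mean = 4.000, attained e.g. along the cycle 1 → 1 with weight 4 and length 1. So λ(A) = 4/1 = 4.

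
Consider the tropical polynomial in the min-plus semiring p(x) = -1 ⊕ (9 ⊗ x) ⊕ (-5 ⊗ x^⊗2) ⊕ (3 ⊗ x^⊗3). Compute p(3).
p(3) = -1

A tropical monomial a ⊗ x^⊗i evaluates to a + i · x. Evaluating each term at x = 3:
  Term 0 contributes -1 + 0 · 3 = -1
  Term 1 contributes 9 + 1 · 3 = 12
  Term 2 contributes -5 + 2 · 3 = 1
  Term 3 contributes 3 + 3 · 3 = 12
p(3) = ⊕ of these = min[-1, 12, 1, 12] = -1.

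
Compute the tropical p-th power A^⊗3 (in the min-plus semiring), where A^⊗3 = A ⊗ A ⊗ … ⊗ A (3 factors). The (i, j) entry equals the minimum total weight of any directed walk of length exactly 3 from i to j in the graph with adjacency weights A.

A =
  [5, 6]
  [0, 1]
A^⊗3 =
  [7, 8]
  [2, 3]

Each entry (A^⊗3)_ij equals the minimum over all length-3 walks i = v_0 → v_1 → … → v_3 = j of Σ_t A[v_t][v_{t+1}]. For example, for (i, j) = (0, 1) we minimise over 4 possible intermediate vertex sequences; the minimum is 8, attained along the walk 0 → 1 → 1 → 1.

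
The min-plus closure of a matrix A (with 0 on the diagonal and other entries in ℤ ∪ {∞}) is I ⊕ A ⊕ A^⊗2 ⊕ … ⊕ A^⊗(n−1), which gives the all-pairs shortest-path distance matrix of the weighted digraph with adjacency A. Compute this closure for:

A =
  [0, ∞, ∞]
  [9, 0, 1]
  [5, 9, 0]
Closure =
  [0, ∞, ∞]
  [6, 0, 1]
  [5, 9, 0]

This is the Floyd-Warshall all-pairs shortest-path computation. For each intermediate vertex k = 0, 1, …, 2, update dist[i][j] ← min(dist[i][j], dist[i][k] + dist[k][j]). The final matrix gives, for each (i, j), the minimum total weight of any directed path from i to j (possibly empty when i = j).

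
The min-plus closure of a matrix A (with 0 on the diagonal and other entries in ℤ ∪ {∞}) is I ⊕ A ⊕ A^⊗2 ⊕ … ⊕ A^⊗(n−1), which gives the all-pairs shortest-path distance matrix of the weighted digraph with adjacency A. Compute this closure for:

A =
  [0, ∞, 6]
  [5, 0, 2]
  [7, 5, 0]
Closure =
  [0, 11, 6]
  [5, 0, 2]
  [7, 5, 0]

This is the Floyd-Warshall all-pairs shortest-path computation. For each intermediate vertex k = 0, 1, …, 2, update dist[i][j] ← min(dist[i][j], dist[i][k] + dist[k][j]). The final matrix gives, for each (i, j), the minimum total weight of any directed path from i to j (possibly empty when i = j).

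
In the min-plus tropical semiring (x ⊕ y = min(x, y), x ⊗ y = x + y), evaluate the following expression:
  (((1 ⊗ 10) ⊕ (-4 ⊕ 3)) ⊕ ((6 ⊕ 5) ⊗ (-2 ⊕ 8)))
(((1 ⊗ 10) ⊕ (-4 ⊕ 3)) ⊕ ((6 ⊕ 5) ⊗ (-2 ⊕ 8))) = -4

Expand innermost to outermost. Recall ⊕ takes the minimum of its arguments and ⊗ takes their sum. Working out the expression (((1 ⊗ 10) ⊕ (-4 ⊕ 3)) ⊕ ((6 ⊕ 5) ⊗ (-2 ⊕ 8))) gives -4.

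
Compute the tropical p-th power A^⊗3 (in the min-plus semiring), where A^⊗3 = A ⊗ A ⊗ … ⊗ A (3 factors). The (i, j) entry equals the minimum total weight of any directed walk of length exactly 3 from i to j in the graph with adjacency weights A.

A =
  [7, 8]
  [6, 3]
A^⊗3 =
  [17, 14]
  [12, 9]

Each entry (A^⊗3)_ij equals the minimum over all length-3 walks i = v_0 → v_1 → … → v_3 = j of Σ_t A[v_t][v_{t+1}]. For example, for (i, j) = (0, 1) we minimise over 4 possible intermediate vertex sequences; the minimum is 14, attained along the walk 0 → 1 → 1 → 1.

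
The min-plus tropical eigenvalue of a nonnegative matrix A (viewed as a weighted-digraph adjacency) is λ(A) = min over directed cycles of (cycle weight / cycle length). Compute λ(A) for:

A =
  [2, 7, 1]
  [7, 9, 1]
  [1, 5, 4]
λ(A) = 1

Enumerate directed cycles and compute their means (weight / length). Sample:
  cycle 0 → 0: weight = 2, length = 1, mean = 2/1 ≈ 2.000
  cycle 1 → 1: weight = 9, length = 1, mean = 9/1 ≈ 9.000
  cycle 2 → 2: weight = 4, length = 1, mean = 4/1 ≈ 4.000
  cycle 0 → 1 → 0: weight = 14, length = 2, mean = 14/2 ≈ 7.000
  cycle 0 → 2 → 0: weight = 2, length = 2, mean = 2/2 ≈ 1.000
  cycle 1 → 0 → 1: weight = 14, length = 2, mean = 14/2 ≈ 7.000
Minimum mean = 1.000, attained e.g. along the cycle 0 → 2 → 0 with weight 2 and length 2. So λ(A) = 2/2 = 1.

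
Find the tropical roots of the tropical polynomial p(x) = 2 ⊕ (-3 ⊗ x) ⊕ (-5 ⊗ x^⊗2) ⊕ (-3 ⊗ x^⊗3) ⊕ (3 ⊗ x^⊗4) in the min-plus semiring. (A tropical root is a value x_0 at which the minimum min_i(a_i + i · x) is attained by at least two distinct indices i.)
Roots: {-6, -2, 2, 5}

Each tropical root is a break point of the lower envelope of the lines y = a_i + i · x (there are 5 lines, with slopes 0, 1, ..., 4). Only the lines that attain the minimum somewhere contribute to roots; other lines are dominated. Here the surviving (envelope) indices are i = 4, i = 3, i = 2, i = 1, i = 0.
Intersections between consecutive envelope lines give the roots: for adjacent envelope indices i < j the intersection is x = (a_i − a_j) / (j − i). Reading off the sorted break points: {-6, -2, 2, 5}.
Verification: at each break x_0, at least two indices attain the minimum of min_i(a_i + i · x_0).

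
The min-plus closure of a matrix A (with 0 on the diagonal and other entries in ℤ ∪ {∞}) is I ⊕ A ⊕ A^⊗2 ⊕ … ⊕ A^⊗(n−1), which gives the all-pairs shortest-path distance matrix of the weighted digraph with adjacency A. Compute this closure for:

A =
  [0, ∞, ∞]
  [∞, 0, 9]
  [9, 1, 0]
Closure =
  [0, ∞, ∞]
  [18, 0, 9]
  [9, 1, 0]

This is the Floyd-Warshall all-pairs shortest-path computation. For each intermediate vertex k = 0, 1, …, 2, update dist[i][j] ← min(dist[i][j], dist[i][k] + dist[k][j]). The final matrix gives, for each (i, j), the minimum total weight of any directed path from i to j (possibly empty when i = j).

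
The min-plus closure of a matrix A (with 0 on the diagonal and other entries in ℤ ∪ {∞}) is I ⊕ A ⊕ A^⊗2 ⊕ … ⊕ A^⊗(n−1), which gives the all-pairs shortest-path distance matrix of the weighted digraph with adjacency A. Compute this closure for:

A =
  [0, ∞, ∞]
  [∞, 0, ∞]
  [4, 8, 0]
Closure =
  [0, ∞, ∞]
  [∞, 0, ∞]
  [4, 8, 0]

This is the Floyd-Warshall all-pairs shortest-path computation. For each intermediate vertex k = 0, 1, …, 2, update dist[i][j] ← min(dist[i][j], dist[i][k] + dist[k][j]). The final matrix gives, for each (i, j), the minimum total weight of any directed path from i to j (possibly empty when i = j).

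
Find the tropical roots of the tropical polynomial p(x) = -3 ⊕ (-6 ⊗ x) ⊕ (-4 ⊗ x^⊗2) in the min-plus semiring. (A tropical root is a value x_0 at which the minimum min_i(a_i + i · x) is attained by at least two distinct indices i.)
Roots: {-2, 3}

Each tropical root is a break point of the lower envelope of the lines y = a_i + i · x (there are 3 lines, with slopes 0, 1, ..., 2). Only the lines that attain the minimum somewhere contribute to roots; other lines are dominated. Here the surviving (envelope) indices are i = 2, i = 1, i = 0.
Intersections between consecutive envelope lines give the roots: for adjacent envelope indices i < j the intersection is x = (a_i − a_j) / (j − i). Reading off the sorted break points: {-2, 3}.
Verification: at each break x_0, at least two indices attain the minimum of min_i(a_i + i · x_0).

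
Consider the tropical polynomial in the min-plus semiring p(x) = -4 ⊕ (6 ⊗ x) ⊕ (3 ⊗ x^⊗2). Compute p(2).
p(2) = -4

A tropical monomial a ⊗ x^⊗i evaluates to a + i · x. Evaluating each term at x = 2:
  Term 0 contributes -4 + 0 · 2 = -4
  Term 1 contributes 6 + 1 · 2 = 8
  Term 2 contributes 3 + 2 · 2 = 7
p(2) = ⊕ of these = min[-4, 8, 7] = -4.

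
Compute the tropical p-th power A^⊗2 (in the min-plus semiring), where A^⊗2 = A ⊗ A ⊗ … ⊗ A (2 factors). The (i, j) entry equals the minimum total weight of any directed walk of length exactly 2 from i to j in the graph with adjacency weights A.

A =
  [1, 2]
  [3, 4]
A^⊗2 =
  [2, 3]
  [4, 5]

Each entry (A^⊗2)_ij equals the minimum over all length-2 walks i = v_0 → v_1 → … → v_2 = j of Σ_t A[v_t][v_{t+1}]. For example, for (i, j) = (0, 1) we minimise over 2 possible intermediate vertex sequences; the minimum is 3, attained along the walk 0 → 0 → 1.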